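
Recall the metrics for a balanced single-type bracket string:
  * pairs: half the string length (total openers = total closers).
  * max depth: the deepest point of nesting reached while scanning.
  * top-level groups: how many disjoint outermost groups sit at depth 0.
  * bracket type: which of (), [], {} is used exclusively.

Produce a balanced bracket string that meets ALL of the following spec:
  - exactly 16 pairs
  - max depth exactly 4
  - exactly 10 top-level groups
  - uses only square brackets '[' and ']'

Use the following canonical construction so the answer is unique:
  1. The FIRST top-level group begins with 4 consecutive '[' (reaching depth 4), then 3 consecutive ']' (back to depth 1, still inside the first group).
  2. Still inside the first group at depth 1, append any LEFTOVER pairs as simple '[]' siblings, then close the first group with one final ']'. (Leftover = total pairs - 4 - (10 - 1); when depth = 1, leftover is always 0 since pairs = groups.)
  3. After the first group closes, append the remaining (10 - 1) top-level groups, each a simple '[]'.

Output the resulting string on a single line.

Answer: [[[[]]][][][]][][][][][][][][][]

Derivation:
Spec: pairs=16 depth=4 groups=10
Leftover pairs = 16 - 4 - (10-1) = 3
First group: deep chain of depth 4 + 3 sibling pairs
Remaining 9 groups: simple '[]' each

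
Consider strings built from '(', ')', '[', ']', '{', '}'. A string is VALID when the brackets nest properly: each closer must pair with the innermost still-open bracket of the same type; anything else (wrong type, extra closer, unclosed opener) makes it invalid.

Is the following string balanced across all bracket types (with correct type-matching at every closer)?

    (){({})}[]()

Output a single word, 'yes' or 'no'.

pos 0: push '('; stack = (
pos 1: ')' matches '('; pop; stack = (empty)
pos 2: push '{'; stack = {
pos 3: push '('; stack = {(
pos 4: push '{'; stack = {({
pos 5: '}' matches '{'; pop; stack = {(
pos 6: ')' matches '('; pop; stack = {
pos 7: '}' matches '{'; pop; stack = (empty)
pos 8: push '['; stack = [
pos 9: ']' matches '['; pop; stack = (empty)
pos 10: push '('; stack = (
pos 11: ')' matches '('; pop; stack = (empty)
end: stack empty → VALID
Verdict: properly nested → yes

Answer: yes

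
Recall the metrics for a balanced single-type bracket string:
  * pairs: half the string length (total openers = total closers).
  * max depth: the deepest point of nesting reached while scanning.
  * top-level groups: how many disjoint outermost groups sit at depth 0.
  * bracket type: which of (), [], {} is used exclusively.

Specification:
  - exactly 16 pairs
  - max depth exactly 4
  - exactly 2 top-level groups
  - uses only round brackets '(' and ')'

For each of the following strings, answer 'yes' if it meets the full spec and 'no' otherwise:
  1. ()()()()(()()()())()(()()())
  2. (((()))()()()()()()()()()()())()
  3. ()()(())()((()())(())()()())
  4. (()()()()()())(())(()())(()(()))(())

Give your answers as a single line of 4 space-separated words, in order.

String 1 '()()()()(()()()())()(()()())': depth seq [1 0 1 0 1 0 1 0 1 2 1 2 1 2 1 2 1 0 1 0 1 2 1 2 1 2 1 0]
  -> pairs=14 depth=2 groups=7 -> no
String 2 '(((()))()()()()()()()()()()())()': depth seq [1 2 3 4 3 2 1 2 1 2 1 2 1 2 1 2 1 2 1 2 1 2 1 2 1 2 1 2 1 0 1 0]
  -> pairs=16 depth=4 groups=2 -> yes
String 3 '()()(())()((()())(())()()())': depth seq [1 0 1 0 1 2 1 0 1 0 1 2 3 2 3 2 1 2 3 2 1 2 1 2 1 2 1 0]
  -> pairs=14 depth=3 groups=5 -> no
String 4 '(()()()()()())(())(()())(()(()))(())': depth seq [1 2 1 2 1 2 1 2 1 2 1 2 1 0 1 2 1 0 1 2 1 2 1 0 1 2 1 2 3 2 1 0 1 2 1 0]
  -> pairs=18 depth=3 groups=5 -> no

Answer: no yes no no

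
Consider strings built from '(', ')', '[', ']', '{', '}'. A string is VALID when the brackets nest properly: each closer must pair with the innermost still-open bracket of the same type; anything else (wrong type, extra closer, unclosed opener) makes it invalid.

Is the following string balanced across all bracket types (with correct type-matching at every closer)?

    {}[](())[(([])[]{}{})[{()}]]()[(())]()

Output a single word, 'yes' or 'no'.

Answer: yes

Derivation:
pos 0: push '{'; stack = {
pos 1: '}' matches '{'; pop; stack = (empty)
pos 2: push '['; stack = [
pos 3: ']' matches '['; pop; stack = (empty)
pos 4: push '('; stack = (
pos 5: push '('; stack = ((
pos 6: ')' matches '('; pop; stack = (
pos 7: ')' matches '('; pop; stack = (empty)
pos 8: push '['; stack = [
pos 9: push '('; stack = [(
pos 10: push '('; stack = [((
pos 11: push '['; stack = [(([
pos 12: ']' matches '['; pop; stack = [((
pos 13: ')' matches '('; pop; stack = [(
pos 14: push '['; stack = [([
pos 15: ']' matches '['; pop; stack = [(
pos 16: push '{'; stack = [({
pos 17: '}' matches '{'; pop; stack = [(
pos 18: push '{'; stack = [({
pos 19: '}' matches '{'; pop; stack = [(
pos 20: ')' matches '('; pop; stack = [
pos 21: push '['; stack = [[
pos 22: push '{'; stack = [[{
pos 23: push '('; stack = [[{(
pos 24: ')' matches '('; pop; stack = [[{
pos 25: '}' matches '{'; pop; stack = [[
pos 26: ']' matches '['; pop; stack = [
pos 27: ']' matches '['; pop; stack = (empty)
pos 28: push '('; stack = (
pos 29: ')' matches '('; pop; stack = (empty)
pos 30: push '['; stack = [
pos 31: push '('; stack = [(
pos 32: push '('; stack = [((
pos 33: ')' matches '('; pop; stack = [(
pos 34: ')' matches '('; pop; stack = [
pos 35: ']' matches '['; pop; stack = (empty)
pos 36: push '('; stack = (
pos 37: ')' matches '('; pop; stack = (empty)
end: stack empty → VALID
Verdict: properly nested → yes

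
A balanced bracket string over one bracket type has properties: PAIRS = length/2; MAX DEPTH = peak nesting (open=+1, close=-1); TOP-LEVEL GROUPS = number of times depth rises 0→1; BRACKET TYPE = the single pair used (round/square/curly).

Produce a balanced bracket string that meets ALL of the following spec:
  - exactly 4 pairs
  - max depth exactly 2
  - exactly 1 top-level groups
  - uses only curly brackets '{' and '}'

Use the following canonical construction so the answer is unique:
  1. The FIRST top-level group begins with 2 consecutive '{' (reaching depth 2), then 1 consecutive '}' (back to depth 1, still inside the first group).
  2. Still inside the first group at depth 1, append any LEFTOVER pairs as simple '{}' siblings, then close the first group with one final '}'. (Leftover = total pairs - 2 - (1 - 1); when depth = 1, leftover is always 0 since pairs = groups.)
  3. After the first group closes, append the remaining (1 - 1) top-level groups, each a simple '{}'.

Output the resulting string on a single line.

Spec: pairs=4 depth=2 groups=1
Leftover pairs = 4 - 2 - (1-1) = 2
First group: deep chain of depth 2 + 2 sibling pairs
Remaining 0 groups: simple '{}' each

Answer: {{}{}{}}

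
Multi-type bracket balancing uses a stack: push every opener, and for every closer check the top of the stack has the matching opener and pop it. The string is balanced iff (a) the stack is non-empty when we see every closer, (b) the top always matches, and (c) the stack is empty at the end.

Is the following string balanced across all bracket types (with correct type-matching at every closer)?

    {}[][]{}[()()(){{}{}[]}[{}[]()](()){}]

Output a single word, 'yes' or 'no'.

Answer: yes

Derivation:
pos 0: push '{'; stack = {
pos 1: '}' matches '{'; pop; stack = (empty)
pos 2: push '['; stack = [
pos 3: ']' matches '['; pop; stack = (empty)
pos 4: push '['; stack = [
pos 5: ']' matches '['; pop; stack = (empty)
pos 6: push '{'; stack = {
pos 7: '}' matches '{'; pop; stack = (empty)
pos 8: push '['; stack = [
pos 9: push '('; stack = [(
pos 10: ')' matches '('; pop; stack = [
pos 11: push '('; stack = [(
pos 12: ')' matches '('; pop; stack = [
pos 13: push '('; stack = [(
pos 14: ')' matches '('; pop; stack = [
pos 15: push '{'; stack = [{
pos 16: push '{'; stack = [{{
pos 17: '}' matches '{'; pop; stack = [{
pos 18: push '{'; stack = [{{
pos 19: '}' matches '{'; pop; stack = [{
pos 20: push '['; stack = [{[
pos 21: ']' matches '['; pop; stack = [{
pos 22: '}' matches '{'; pop; stack = [
pos 23: push '['; stack = [[
pos 24: push '{'; stack = [[{
pos 25: '}' matches '{'; pop; stack = [[
pos 26: push '['; stack = [[[
pos 27: ']' matches '['; pop; stack = [[
pos 28: push '('; stack = [[(
pos 29: ')' matches '('; pop; stack = [[
pos 30: ']' matches '['; pop; stack = [
pos 31: push '('; stack = [(
pos 32: push '('; stack = [((
pos 33: ')' matches '('; pop; stack = [(
pos 34: ')' matches '('; pop; stack = [
pos 35: push '{'; stack = [{
pos 36: '}' matches '{'; pop; stack = [
pos 37: ']' matches '['; pop; stack = (empty)
end: stack empty → VALID
Verdict: properly nested → yes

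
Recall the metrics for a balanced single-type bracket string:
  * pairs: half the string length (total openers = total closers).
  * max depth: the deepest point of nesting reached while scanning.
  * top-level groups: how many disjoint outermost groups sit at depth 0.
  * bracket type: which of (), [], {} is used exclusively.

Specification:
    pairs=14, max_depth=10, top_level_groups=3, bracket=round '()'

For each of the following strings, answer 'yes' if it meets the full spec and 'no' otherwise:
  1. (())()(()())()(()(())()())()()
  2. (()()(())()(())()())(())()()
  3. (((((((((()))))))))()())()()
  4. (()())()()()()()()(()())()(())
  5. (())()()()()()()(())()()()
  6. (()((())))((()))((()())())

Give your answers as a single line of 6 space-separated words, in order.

String 1 '(())()(()())()(()(())()())()()': depth seq [1 2 1 0 1 0 1 2 1 2 1 0 1 0 1 2 1 2 3 2 1 2 1 2 1 0 1 0 1 0]
  -> pairs=15 depth=3 groups=7 -> no
String 2 '(()()(())()(())()())(())()()': depth seq [1 2 1 2 1 2 3 2 1 2 1 2 3 2 1 2 1 2 1 0 1 2 1 0 1 0 1 0]
  -> pairs=14 depth=3 groups=4 -> no
String 3 '(((((((((()))))))))()())()()': depth seq [1 2 3 4 5 6 7 8 9 10 9 8 7 6 5 4 3 2 1 2 1 2 1 0 1 0 1 0]
  -> pairs=14 depth=10 groups=3 -> yes
String 4 '(()())()()()()()()(()())()(())': depth seq [1 2 1 2 1 0 1 0 1 0 1 0 1 0 1 0 1 0 1 2 1 2 1 0 1 0 1 2 1 0]
  -> pairs=15 depth=2 groups=10 -> no
String 5 '(())()()()()()()(())()()()': depth seq [1 2 1 0 1 0 1 0 1 0 1 0 1 0 1 0 1 2 1 0 1 0 1 0 1 0]
  -> pairs=13 depth=2 groups=11 -> no
String 6 '(()((())))((()))((()())())': depth seq [1 2 1 2 3 4 3 2 1 0 1 2 3 2 1 0 1 2 3 2 3 2 1 2 1 0]
  -> pairs=13 depth=4 groups=3 -> no

Answer: no no yes no no no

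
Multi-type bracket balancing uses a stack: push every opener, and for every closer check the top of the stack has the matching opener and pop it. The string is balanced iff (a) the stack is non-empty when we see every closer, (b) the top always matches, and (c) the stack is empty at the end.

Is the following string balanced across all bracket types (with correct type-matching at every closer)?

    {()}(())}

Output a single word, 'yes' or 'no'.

Answer: no

Derivation:
pos 0: push '{'; stack = {
pos 1: push '('; stack = {(
pos 2: ')' matches '('; pop; stack = {
pos 3: '}' matches '{'; pop; stack = (empty)
pos 4: push '('; stack = (
pos 5: push '('; stack = ((
pos 6: ')' matches '('; pop; stack = (
pos 7: ')' matches '('; pop; stack = (empty)
pos 8: saw closer '}' but stack is empty → INVALID
Verdict: unmatched closer '}' at position 8 → no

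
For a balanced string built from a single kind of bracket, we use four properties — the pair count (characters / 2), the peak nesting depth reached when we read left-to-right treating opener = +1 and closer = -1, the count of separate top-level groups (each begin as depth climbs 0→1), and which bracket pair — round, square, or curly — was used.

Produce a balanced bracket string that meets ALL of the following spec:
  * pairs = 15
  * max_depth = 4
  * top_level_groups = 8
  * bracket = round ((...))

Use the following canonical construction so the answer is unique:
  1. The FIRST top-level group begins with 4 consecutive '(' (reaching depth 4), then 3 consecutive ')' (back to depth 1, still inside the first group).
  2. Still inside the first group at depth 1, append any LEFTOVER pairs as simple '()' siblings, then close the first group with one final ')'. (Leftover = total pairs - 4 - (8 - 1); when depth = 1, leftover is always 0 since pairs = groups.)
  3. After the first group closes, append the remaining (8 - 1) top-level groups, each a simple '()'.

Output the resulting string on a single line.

Spec: pairs=15 depth=4 groups=8
Leftover pairs = 15 - 4 - (8-1) = 4
First group: deep chain of depth 4 + 4 sibling pairs
Remaining 7 groups: simple '()' each

Answer: (((()))()()()())()()()()()()()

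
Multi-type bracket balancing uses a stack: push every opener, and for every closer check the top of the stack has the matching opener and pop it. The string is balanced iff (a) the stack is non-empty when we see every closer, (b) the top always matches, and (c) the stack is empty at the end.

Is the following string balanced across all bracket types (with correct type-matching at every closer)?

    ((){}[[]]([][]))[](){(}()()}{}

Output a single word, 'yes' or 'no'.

pos 0: push '('; stack = (
pos 1: push '('; stack = ((
pos 2: ')' matches '('; pop; stack = (
pos 3: push '{'; stack = ({
pos 4: '}' matches '{'; pop; stack = (
pos 5: push '['; stack = ([
pos 6: push '['; stack = ([[
pos 7: ']' matches '['; pop; stack = ([
pos 8: ']' matches '['; pop; stack = (
pos 9: push '('; stack = ((
pos 10: push '['; stack = (([
pos 11: ']' matches '['; pop; stack = ((
pos 12: push '['; stack = (([
pos 13: ']' matches '['; pop; stack = ((
pos 14: ')' matches '('; pop; stack = (
pos 15: ')' matches '('; pop; stack = (empty)
pos 16: push '['; stack = [
pos 17: ']' matches '['; pop; stack = (empty)
pos 18: push '('; stack = (
pos 19: ')' matches '('; pop; stack = (empty)
pos 20: push '{'; stack = {
pos 21: push '('; stack = {(
pos 22: saw closer '}' but top of stack is '(' (expected ')') → INVALID
Verdict: type mismatch at position 22: '}' closes '(' → no

Answer: no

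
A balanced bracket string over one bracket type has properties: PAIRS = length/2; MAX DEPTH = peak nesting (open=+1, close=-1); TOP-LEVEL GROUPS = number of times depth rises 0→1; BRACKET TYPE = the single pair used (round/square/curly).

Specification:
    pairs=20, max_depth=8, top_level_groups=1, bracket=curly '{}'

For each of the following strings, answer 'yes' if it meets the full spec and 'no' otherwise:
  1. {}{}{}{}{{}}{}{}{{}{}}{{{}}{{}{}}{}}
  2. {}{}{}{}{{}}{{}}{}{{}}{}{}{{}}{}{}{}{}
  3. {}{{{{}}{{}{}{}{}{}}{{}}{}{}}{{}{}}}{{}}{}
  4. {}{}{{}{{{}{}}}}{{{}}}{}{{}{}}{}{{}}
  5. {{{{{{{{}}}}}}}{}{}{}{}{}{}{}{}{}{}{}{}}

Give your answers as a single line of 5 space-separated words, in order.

String 1 '{}{}{}{}{{}}{}{}{{}{}}{{{}}{{}{}}{}}': depth seq [1 0 1 0 1 0 1 0 1 2 1 0 1 0 1 0 1 2 1 2 1 0 1 2 3 2 1 2 3 2 3 2 1 2 1 0]
  -> pairs=18 depth=3 groups=9 -> no
String 2 '{}{}{}{}{{}}{{}}{}{{}}{}{}{{}}{}{}{}{}': depth seq [1 0 1 0 1 0 1 0 1 2 1 0 1 2 1 0 1 0 1 2 1 0 1 0 1 0 1 2 1 0 1 0 1 0 1 0 1 0]
  -> pairs=19 depth=2 groups=15 -> no
String 3 '{}{{{{}}{{}{}{}{}{}}{{}}{}{}}{{}{}}}{{}}{}': depth seq [1 0 1 2 3 4 3 2 3 4 3 4 3 4 3 4 3 4 3 2 3 4 3 2 3 2 3 2 1 2 3 2 3 2 1 0 1 2 1 0 1 0]
  -> pairs=21 depth=4 groups=4 -> no
String 4 '{}{}{{}{{{}{}}}}{{{}}}{}{{}{}}{}{{}}': depth seq [1 0 1 0 1 2 1 2 3 4 3 4 3 2 1 0 1 2 3 2 1 0 1 0 1 2 1 2 1 0 1 0 1 2 1 0]
  -> pairs=18 depth=4 groups=8 -> no
String 5 '{{{{{{{{}}}}}}}{}{}{}{}{}{}{}{}{}{}{}{}}': depth seq [1 2 3 4 5 6 7 8 7 6 5 4 3 2 1 2 1 2 1 2 1 2 1 2 1 2 1 2 1 2 1 2 1 2 1 2 1 2 1 0]
  -> pairs=20 depth=8 groups=1 -> yes

Answer: no no no no yes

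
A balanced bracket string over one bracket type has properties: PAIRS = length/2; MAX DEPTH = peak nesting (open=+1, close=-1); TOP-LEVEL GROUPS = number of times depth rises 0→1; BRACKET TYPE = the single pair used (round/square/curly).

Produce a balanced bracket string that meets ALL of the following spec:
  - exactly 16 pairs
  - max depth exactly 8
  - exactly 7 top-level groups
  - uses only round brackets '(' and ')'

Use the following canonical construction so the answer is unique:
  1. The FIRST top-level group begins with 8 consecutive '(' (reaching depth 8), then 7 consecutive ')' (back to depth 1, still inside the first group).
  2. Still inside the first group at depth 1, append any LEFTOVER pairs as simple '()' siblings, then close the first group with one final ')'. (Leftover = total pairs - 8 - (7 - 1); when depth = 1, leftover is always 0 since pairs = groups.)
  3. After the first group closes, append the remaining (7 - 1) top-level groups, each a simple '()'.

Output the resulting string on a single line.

Spec: pairs=16 depth=8 groups=7
Leftover pairs = 16 - 8 - (7-1) = 2
First group: deep chain of depth 8 + 2 sibling pairs
Remaining 6 groups: simple '()' each

Answer: (((((((()))))))()())()()()()()()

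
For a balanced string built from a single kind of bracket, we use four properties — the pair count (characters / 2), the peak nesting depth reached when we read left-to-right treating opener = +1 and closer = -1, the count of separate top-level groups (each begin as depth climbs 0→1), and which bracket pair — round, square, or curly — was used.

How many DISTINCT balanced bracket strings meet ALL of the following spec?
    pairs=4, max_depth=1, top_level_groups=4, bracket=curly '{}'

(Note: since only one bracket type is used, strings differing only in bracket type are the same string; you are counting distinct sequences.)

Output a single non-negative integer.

Answer: 1

Derivation:
Spec: pairs=4 depth=1 groups=4
Count(depth <= 1) = 1
Count(depth <= 0) = 0
Count(depth == 1) = 1 - 0 = 1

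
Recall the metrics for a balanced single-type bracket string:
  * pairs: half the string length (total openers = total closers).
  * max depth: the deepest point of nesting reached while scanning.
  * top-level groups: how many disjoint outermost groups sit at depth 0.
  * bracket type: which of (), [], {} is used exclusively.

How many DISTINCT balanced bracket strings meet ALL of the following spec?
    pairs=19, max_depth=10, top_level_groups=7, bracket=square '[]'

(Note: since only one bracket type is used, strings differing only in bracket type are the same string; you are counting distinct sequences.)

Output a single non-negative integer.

Answer: 19908

Derivation:
Spec: pairs=19 depth=10 groups=7
Count(depth <= 10) = 31863293
Count(depth <= 9) = 31843385
Count(depth == 10) = 31863293 - 31843385 = 19908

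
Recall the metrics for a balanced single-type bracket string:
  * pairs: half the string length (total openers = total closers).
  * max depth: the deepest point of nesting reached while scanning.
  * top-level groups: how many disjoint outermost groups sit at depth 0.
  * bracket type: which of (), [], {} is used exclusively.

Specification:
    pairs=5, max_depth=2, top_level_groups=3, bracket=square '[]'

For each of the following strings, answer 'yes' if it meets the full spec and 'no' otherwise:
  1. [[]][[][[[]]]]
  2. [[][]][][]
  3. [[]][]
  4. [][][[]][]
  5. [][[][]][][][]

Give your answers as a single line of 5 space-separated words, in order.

String 1 '[[]][[][[[]]]]': depth seq [1 2 1 0 1 2 1 2 3 4 3 2 1 0]
  -> pairs=7 depth=4 groups=2 -> no
String 2 '[[][]][][]': depth seq [1 2 1 2 1 0 1 0 1 0]
  -> pairs=5 depth=2 groups=3 -> yes
String 3 '[[]][]': depth seq [1 2 1 0 1 0]
  -> pairs=3 depth=2 groups=2 -> no
String 4 '[][][[]][]': depth seq [1 0 1 0 1 2 1 0 1 0]
  -> pairs=5 depth=2 groups=4 -> no
String 5 '[][[][]][][][]': depth seq [1 0 1 2 1 2 1 0 1 0 1 0 1 0]
  -> pairs=7 depth=2 groups=5 -> no

Answer: no yes no no no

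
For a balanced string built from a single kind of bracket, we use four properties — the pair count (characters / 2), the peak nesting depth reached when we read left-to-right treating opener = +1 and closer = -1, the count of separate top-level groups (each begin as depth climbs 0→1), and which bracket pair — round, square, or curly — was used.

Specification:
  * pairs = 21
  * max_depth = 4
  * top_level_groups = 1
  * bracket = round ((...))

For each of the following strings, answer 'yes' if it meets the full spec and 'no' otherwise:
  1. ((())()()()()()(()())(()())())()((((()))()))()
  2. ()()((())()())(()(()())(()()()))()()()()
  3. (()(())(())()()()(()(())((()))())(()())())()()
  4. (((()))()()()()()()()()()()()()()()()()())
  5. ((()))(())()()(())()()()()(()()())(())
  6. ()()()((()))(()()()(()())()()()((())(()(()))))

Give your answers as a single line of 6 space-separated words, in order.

Answer: no no no yes no no

Derivation:
String 1 '((())()()()()()(()())(()())())()((((()))()))()': depth seq [1 2 3 2 1 2 1 2 1 2 1 2 1 2 1 2 3 2 3 2 1 2 3 2 3 2 1 2 1 0 1 0 1 2 3 4 5 4 3 2 3 2 1 0 1 0]
  -> pairs=23 depth=5 groups=4 -> no
String 2 '()()((())()())(()(()())(()()()))()()()()': depth seq [1 0 1 0 1 2 3 2 1 2 1 2 1 0 1 2 1 2 3 2 3 2 1 2 3 2 3 2 3 2 1 0 1 0 1 0 1 0 1 0]
  -> pairs=20 depth=3 groups=8 -> no
String 3 '(()(())(())()()()(()(())((()))())(()())())()()': depth seq [1 2 1 2 3 2 1 2 3 2 1 2 1 2 1 2 1 2 3 2 3 4 3 2 3 4 5 4 3 2 3 2 1 2 3 2 3 2 1 2 1 0 1 0 1 0]
  -> pairs=23 depth=5 groups=3 -> no
String 4 '(((()))()()()()()()()()()()()()()()()()())': depth seq [1 2 3 4 3 2 1 2 1 2 1 2 1 2 1 2 1 2 1 2 1 2 1 2 1 2 1 2 1 2 1 2 1 2 1 2 1 2 1 2 1 0]
  -> pairs=21 depth=4 groups=1 -> yes
String 5 '((()))(())()()(())()()()()(()()())(())': depth seq [1 2 3 2 1 0 1 2 1 0 1 0 1 0 1 2 1 0 1 0 1 0 1 0 1 0 1 2 1 2 1 2 1 0 1 2 1 0]
  -> pairs=19 depth=3 groups=11 -> no
String 6 '()()()((()))(()()()(()())()()()((())(()(()))))': depth seq [1 0 1 0 1 0 1 2 3 2 1 0 1 2 1 2 1 2 1 2 3 2 3 2 1 2 1 2 1 2 1 2 3 4 3 2 3 4 3 4 5 4 3 2 1 0]
  -> pairs=23 depth=5 groups=5 -> no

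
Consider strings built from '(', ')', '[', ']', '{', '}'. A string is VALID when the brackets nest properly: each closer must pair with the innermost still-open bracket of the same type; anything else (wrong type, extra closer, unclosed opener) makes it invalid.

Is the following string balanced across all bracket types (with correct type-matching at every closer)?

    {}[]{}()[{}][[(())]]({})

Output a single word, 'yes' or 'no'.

Answer: yes

Derivation:
pos 0: push '{'; stack = {
pos 1: '}' matches '{'; pop; stack = (empty)
pos 2: push '['; stack = [
pos 3: ']' matches '['; pop; stack = (empty)
pos 4: push '{'; stack = {
pos 5: '}' matches '{'; pop; stack = (empty)
pos 6: push '('; stack = (
pos 7: ')' matches '('; pop; stack = (empty)
pos 8: push '['; stack = [
pos 9: push '{'; stack = [{
pos 10: '}' matches '{'; pop; stack = [
pos 11: ']' matches '['; pop; stack = (empty)
pos 12: push '['; stack = [
pos 13: push '['; stack = [[
pos 14: push '('; stack = [[(
pos 15: push '('; stack = [[((
pos 16: ')' matches '('; pop; stack = [[(
pos 17: ')' matches '('; pop; stack = [[
pos 18: ']' matches '['; pop; stack = [
pos 19: ']' matches '['; pop; stack = (empty)
pos 20: push '('; stack = (
pos 21: push '{'; stack = ({
pos 22: '}' matches '{'; pop; stack = (
pos 23: ')' matches '('; pop; stack = (empty)
end: stack empty → VALID
Verdict: properly nested → yes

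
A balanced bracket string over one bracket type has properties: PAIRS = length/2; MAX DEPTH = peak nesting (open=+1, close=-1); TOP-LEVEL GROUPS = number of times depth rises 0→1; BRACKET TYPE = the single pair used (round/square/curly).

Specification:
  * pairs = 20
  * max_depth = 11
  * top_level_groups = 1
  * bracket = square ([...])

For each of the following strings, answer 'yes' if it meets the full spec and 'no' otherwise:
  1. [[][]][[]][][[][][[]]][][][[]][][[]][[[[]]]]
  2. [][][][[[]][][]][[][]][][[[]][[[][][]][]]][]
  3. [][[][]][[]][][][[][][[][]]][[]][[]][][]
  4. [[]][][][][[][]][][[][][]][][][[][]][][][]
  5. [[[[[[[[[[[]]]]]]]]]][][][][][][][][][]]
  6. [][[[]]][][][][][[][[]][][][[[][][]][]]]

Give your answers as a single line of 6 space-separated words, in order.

Answer: no no no no yes no

Derivation:
String 1 '[[][]][[]][][[][][[]]][][][[]][][[]][[[[]]]]': depth seq [1 2 1 2 1 0 1 2 1 0 1 0 1 2 1 2 1 2 3 2 1 0 1 0 1 0 1 2 1 0 1 0 1 2 1 0 1 2 3 4 3 2 1 0]
  -> pairs=22 depth=4 groups=10 -> no
String 2 '[][][][[[]][][]][[][]][][[[]][[[][][]][]]][]': depth seq [1 0 1 0 1 0 1 2 3 2 1 2 1 2 1 0 1 2 1 2 1 0 1 0 1 2 3 2 1 2 3 4 3 4 3 4 3 2 3 2 1 0 1 0]
  -> pairs=22 depth=4 groups=8 -> no
String 3 '[][[][]][[]][][][[][][[][]]][[]][[]][][]': depth seq [1 0 1 2 1 2 1 0 1 2 1 0 1 0 1 0 1 2 1 2 1 2 3 2 3 2 1 0 1 2 1 0 1 2 1 0 1 0 1 0]
  -> pairs=20 depth=3 groups=10 -> no
String 4 '[[]][][][][[][]][][[][][]][][][[][]][][][]': depth seq [1 2 1 0 1 0 1 0 1 0 1 2 1 2 1 0 1 0 1 2 1 2 1 2 1 0 1 0 1 0 1 2 1 2 1 0 1 0 1 0 1 0]
  -> pairs=21 depth=2 groups=13 -> no
String 5 '[[[[[[[[[[[]]]]]]]]]][][][][][][][][][]]': depth seq [1 2 3 4 5 6 7 8 9 10 11 10 9 8 7 6 5 4 3 2 1 2 1 2 1 2 1 2 1 2 1 2 1 2 1 2 1 2 1 0]
  -> pairs=20 depth=11 groups=1 -> yes
String 6 '[][[[]]][][][][][[][[]][][][[[][][]][]]]': depth seq [1 0 1 2 3 2 1 0 1 0 1 0 1 0 1 0 1 2 1 2 3 2 1 2 1 2 1 2 3 4 3 4 3 4 3 2 3 2 1 0]
  -> pairs=20 depth=4 groups=7 -> no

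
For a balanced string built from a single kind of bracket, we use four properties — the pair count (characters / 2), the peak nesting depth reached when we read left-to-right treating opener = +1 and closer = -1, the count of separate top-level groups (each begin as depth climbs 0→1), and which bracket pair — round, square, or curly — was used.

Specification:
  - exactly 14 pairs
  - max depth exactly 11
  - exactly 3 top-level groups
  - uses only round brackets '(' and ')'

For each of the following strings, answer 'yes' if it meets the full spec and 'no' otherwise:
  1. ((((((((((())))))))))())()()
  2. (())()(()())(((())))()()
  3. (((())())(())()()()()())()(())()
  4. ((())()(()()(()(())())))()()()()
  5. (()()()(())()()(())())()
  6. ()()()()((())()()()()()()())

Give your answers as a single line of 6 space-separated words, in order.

String 1 '((((((((((())))))))))())()()': depth seq [1 2 3 4 5 6 7 8 9 10 11 10 9 8 7 6 5 4 3 2 1 2 1 0 1 0 1 0]
  -> pairs=14 depth=11 groups=3 -> yes
String 2 '(())()(()())(((())))()()': depth seq [1 2 1 0 1 0 1 2 1 2 1 0 1 2 3 4 3 2 1 0 1 0 1 0]
  -> pairs=12 depth=4 groups=6 -> no
String 3 '(((())())(())()()()()())()(())()': depth seq [1 2 3 4 3 2 3 2 1 2 3 2 1 2 1 2 1 2 1 2 1 2 1 0 1 0 1 2 1 0 1 0]
  -> pairs=16 depth=4 groups=4 -> no
String 4 '((())()(()()(()(())())))()()()()': depth seq [1 2 3 2 1 2 1 2 3 2 3 2 3 4 3 4 5 4 3 4 3 2 1 0 1 0 1 0 1 0 1 0]
  -> pairs=16 depth=5 groups=5 -> no
String 5 '(()()()(())()()(())())()': depth seq [1 2 1 2 1 2 1 2 3 2 1 2 1 2 1 2 3 2 1 2 1 0 1 0]
  -> pairs=12 depth=3 groups=2 -> no
String 6 '()()()()((())()()()()()()())': depth seq [1 0 1 0 1 0 1 0 1 2 3 2 1 2 1 2 1 2 1 2 1 2 1 2 1 2 1 0]
  -> pairs=14 depth=3 groups=5 -> no

Answer: yes no no no no no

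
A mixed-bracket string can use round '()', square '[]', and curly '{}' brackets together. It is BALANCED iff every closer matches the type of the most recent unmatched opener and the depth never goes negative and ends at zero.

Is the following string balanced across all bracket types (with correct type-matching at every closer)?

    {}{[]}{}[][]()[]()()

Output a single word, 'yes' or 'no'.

Answer: yes

Derivation:
pos 0: push '{'; stack = {
pos 1: '}' matches '{'; pop; stack = (empty)
pos 2: push '{'; stack = {
pos 3: push '['; stack = {[
pos 4: ']' matches '['; pop; stack = {
pos 5: '}' matches '{'; pop; stack = (empty)
pos 6: push '{'; stack = {
pos 7: '}' matches '{'; pop; stack = (empty)
pos 8: push '['; stack = [
pos 9: ']' matches '['; pop; stack = (empty)
pos 10: push '['; stack = [
pos 11: ']' matches '['; pop; stack = (empty)
pos 12: push '('; stack = (
pos 13: ')' matches '('; pop; stack = (empty)
pos 14: push '['; stack = [
pos 15: ']' matches '['; pop; stack = (empty)
pos 16: push '('; stack = (
pos 17: ')' matches '('; pop; stack = (empty)
pos 18: push '('; stack = (
pos 19: ')' matches '('; pop; stack = (empty)
end: stack empty → VALID
Verdict: properly nested → yes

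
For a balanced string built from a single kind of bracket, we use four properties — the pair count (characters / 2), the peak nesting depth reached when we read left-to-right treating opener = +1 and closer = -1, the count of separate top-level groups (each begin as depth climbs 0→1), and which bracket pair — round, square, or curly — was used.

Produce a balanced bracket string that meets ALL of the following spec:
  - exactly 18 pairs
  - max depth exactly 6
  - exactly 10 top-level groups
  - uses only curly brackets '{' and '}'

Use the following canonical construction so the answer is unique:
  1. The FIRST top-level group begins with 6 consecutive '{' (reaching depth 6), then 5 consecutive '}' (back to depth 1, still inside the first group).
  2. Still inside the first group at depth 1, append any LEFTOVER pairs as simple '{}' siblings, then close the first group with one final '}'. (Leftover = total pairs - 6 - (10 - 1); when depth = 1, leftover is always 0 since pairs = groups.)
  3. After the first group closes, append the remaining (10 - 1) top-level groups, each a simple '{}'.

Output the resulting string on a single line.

Answer: {{{{{{}}}}}{}{}{}}{}{}{}{}{}{}{}{}{}

Derivation:
Spec: pairs=18 depth=6 groups=10
Leftover pairs = 18 - 6 - (10-1) = 3
First group: deep chain of depth 6 + 3 sibling pairs
Remaining 9 groups: simple '{}' each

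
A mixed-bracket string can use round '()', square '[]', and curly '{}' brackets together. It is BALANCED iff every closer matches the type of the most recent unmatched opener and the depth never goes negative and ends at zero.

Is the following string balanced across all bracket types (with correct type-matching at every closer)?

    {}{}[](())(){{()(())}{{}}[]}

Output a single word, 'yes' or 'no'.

Answer: yes

Derivation:
pos 0: push '{'; stack = {
pos 1: '}' matches '{'; pop; stack = (empty)
pos 2: push '{'; stack = {
pos 3: '}' matches '{'; pop; stack = (empty)
pos 4: push '['; stack = [
pos 5: ']' matches '['; pop; stack = (empty)
pos 6: push '('; stack = (
pos 7: push '('; stack = ((
pos 8: ')' matches '('; pop; stack = (
pos 9: ')' matches '('; pop; stack = (empty)
pos 10: push '('; stack = (
pos 11: ')' matches '('; pop; stack = (empty)
pos 12: push '{'; stack = {
pos 13: push '{'; stack = {{
pos 14: push '('; stack = {{(
pos 15: ')' matches '('; pop; stack = {{
pos 16: push '('; stack = {{(
pos 17: push '('; stack = {{((
pos 18: ')' matches '('; pop; stack = {{(
pos 19: ')' matches '('; pop; stack = {{
pos 20: '}' matches '{'; pop; stack = {
pos 21: push '{'; stack = {{
pos 22: push '{'; stack = {{{
pos 23: '}' matches '{'; pop; stack = {{
pos 24: '}' matches '{'; pop; stack = {
pos 25: push '['; stack = {[
pos 26: ']' matches '['; pop; stack = {
pos 27: '}' matches '{'; pop; stack = (empty)
end: stack empty → VALID
Verdict: properly nested → yes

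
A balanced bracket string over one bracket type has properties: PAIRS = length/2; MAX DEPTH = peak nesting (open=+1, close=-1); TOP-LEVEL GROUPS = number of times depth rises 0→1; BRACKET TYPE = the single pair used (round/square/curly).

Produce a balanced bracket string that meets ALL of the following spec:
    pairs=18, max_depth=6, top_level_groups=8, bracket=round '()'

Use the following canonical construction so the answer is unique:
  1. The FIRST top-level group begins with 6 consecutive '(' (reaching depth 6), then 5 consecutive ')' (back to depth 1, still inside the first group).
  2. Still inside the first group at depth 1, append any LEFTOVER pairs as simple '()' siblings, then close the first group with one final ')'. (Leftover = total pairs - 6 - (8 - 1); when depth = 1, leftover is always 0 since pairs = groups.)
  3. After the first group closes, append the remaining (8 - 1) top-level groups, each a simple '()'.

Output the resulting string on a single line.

Spec: pairs=18 depth=6 groups=8
Leftover pairs = 18 - 6 - (8-1) = 5
First group: deep chain of depth 6 + 5 sibling pairs
Remaining 7 groups: simple '()' each

Answer: (((((()))))()()()()())()()()()()()()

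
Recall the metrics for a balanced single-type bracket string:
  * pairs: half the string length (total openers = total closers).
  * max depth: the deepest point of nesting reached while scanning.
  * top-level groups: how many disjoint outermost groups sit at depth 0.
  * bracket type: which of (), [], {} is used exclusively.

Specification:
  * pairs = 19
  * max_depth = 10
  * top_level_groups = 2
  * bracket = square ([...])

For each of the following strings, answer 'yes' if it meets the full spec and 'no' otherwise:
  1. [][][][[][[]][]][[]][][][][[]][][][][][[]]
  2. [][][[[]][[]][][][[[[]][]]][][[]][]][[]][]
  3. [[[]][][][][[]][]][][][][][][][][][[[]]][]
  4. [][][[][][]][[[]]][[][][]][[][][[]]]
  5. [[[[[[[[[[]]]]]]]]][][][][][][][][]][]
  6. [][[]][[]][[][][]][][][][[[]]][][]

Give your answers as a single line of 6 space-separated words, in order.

Answer: no no no no yes no

Derivation:
String 1 '[][][][[][[]][]][[]][][][][[]][][][][][[]]': depth seq [1 0 1 0 1 0 1 2 1 2 3 2 1 2 1 0 1 2 1 0 1 0 1 0 1 0 1 2 1 0 1 0 1 0 1 0 1 0 1 2 1 0]
  -> pairs=21 depth=3 groups=14 -> no
String 2 '[][][[[]][[]][][][[[[]][]]][][[]][]][[]][]': depth seq [1 0 1 0 1 2 3 2 1 2 3 2 1 2 1 2 1 2 3 4 5 4 3 4 3 2 1 2 1 2 3 2 1 2 1 0 1 2 1 0 1 0]
  -> pairs=21 depth=5 groups=5 -> no
String 3 '[[[]][][][][[]][]][][][][][][][][][[[]]][]': depth seq [1 2 3 2 1 2 1 2 1 2 1 2 3 2 1 2 1 0 1 0 1 0 1 0 1 0 1 0 1 0 1 0 1 0 1 2 3 2 1 0 1 0]
  -> pairs=21 depth=3 groups=11 -> no
String 4 '[][][[][][]][[[]]][[][][]][[][][[]]]': depth seq [1 0 1 0 1 2 1 2 1 2 1 0 1 2 3 2 1 0 1 2 1 2 1 2 1 0 1 2 1 2 1 2 3 2 1 0]
  -> pairs=18 depth=3 groups=6 -> no
String 5 '[[[[[[[[[[]]]]]]]]][][][][][][][][]][]': depth seq [1 2 3 4 5 6 7 8 9 10 9 8 7 6 5 4 3 2 1 2 1 2 1 2 1 2 1 2 1 2 1 2 1 2 1 0 1 0]
  -> pairs=19 depth=10 groups=2 -> yes
String 6 '[][[]][[]][[][][]][][][][[[]]][][]': depth seq [1 0 1 2 1 0 1 2 1 0 1 2 1 2 1 2 1 0 1 0 1 0 1 0 1 2 3 2 1 0 1 0 1 0]
  -> pairs=17 depth=3 groups=10 -> no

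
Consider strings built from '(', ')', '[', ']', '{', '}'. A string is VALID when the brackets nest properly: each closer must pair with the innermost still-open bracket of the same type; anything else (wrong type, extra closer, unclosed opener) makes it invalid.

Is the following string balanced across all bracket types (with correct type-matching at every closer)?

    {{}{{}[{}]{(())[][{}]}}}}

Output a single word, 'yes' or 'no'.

Answer: no

Derivation:
pos 0: push '{'; stack = {
pos 1: push '{'; stack = {{
pos 2: '}' matches '{'; pop; stack = {
pos 3: push '{'; stack = {{
pos 4: push '{'; stack = {{{
pos 5: '}' matches '{'; pop; stack = {{
pos 6: push '['; stack = {{[
pos 7: push '{'; stack = {{[{
pos 8: '}' matches '{'; pop; stack = {{[
pos 9: ']' matches '['; pop; stack = {{
pos 10: push '{'; stack = {{{
pos 11: push '('; stack = {{{(
pos 12: push '('; stack = {{{((
pos 13: ')' matches '('; pop; stack = {{{(
pos 14: ')' matches '('; pop; stack = {{{
pos 15: push '['; stack = {{{[
pos 16: ']' matches '['; pop; stack = {{{
pos 17: push '['; stack = {{{[
pos 18: push '{'; stack = {{{[{
pos 19: '}' matches '{'; pop; stack = {{{[
pos 20: ']' matches '['; pop; stack = {{{
pos 21: '}' matches '{'; pop; stack = {{
pos 22: '}' matches '{'; pop; stack = {
pos 23: '}' matches '{'; pop; stack = (empty)
pos 24: saw closer '}' but stack is empty → INVALID
Verdict: unmatched closer '}' at position 24 → no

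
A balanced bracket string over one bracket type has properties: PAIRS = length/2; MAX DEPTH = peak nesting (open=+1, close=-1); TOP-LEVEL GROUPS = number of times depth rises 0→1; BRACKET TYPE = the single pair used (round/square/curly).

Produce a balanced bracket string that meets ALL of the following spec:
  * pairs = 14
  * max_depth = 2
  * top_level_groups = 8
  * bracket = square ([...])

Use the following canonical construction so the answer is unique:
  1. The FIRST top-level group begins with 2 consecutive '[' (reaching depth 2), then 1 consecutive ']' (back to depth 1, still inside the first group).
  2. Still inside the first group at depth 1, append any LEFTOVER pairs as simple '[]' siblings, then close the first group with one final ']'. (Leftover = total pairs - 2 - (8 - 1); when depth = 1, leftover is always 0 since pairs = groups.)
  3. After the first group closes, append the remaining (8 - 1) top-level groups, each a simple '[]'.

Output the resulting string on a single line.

Answer: [[][][][][][]][][][][][][][]

Derivation:
Spec: pairs=14 depth=2 groups=8
Leftover pairs = 14 - 2 - (8-1) = 5
First group: deep chain of depth 2 + 5 sibling pairs
Remaining 7 groups: simple '[]' each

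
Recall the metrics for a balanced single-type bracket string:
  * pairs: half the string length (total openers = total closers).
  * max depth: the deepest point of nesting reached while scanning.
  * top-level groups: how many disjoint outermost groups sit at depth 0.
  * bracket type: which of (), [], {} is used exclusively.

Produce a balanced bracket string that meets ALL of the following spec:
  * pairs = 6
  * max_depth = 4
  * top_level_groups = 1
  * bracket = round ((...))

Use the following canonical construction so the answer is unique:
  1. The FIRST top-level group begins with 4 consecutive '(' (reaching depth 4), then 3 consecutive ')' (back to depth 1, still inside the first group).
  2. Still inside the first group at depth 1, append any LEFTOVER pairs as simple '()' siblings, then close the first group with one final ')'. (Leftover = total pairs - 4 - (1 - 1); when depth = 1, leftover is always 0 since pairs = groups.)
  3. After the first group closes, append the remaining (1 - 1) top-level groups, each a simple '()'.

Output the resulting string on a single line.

Answer: (((()))()())

Derivation:
Spec: pairs=6 depth=4 groups=1
Leftover pairs = 6 - 4 - (1-1) = 2
First group: deep chain of depth 4 + 2 sibling pairs
Remaining 0 groups: simple '()' each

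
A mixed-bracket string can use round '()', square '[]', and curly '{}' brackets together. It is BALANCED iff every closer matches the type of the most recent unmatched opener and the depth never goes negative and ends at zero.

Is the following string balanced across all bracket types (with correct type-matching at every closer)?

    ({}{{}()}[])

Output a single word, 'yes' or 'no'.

pos 0: push '('; stack = (
pos 1: push '{'; stack = ({
pos 2: '}' matches '{'; pop; stack = (
pos 3: push '{'; stack = ({
pos 4: push '{'; stack = ({{
pos 5: '}' matches '{'; pop; stack = ({
pos 6: push '('; stack = ({(
pos 7: ')' matches '('; pop; stack = ({
pos 8: '}' matches '{'; pop; stack = (
pos 9: push '['; stack = ([
pos 10: ']' matches '['; pop; stack = (
pos 11: ')' matches '('; pop; stack = (empty)
end: stack empty → VALID
Verdict: properly nested → yes

Answer: yes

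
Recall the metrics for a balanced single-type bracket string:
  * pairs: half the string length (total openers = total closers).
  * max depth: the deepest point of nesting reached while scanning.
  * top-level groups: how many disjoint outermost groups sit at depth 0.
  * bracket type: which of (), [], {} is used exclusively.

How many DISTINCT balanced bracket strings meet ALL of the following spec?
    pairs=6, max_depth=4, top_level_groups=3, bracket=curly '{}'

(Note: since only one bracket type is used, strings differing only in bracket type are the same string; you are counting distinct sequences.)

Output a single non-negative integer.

Spec: pairs=6 depth=4 groups=3
Count(depth <= 4) = 28
Count(depth <= 3) = 25
Count(depth == 4) = 28 - 25 = 3

Answer: 3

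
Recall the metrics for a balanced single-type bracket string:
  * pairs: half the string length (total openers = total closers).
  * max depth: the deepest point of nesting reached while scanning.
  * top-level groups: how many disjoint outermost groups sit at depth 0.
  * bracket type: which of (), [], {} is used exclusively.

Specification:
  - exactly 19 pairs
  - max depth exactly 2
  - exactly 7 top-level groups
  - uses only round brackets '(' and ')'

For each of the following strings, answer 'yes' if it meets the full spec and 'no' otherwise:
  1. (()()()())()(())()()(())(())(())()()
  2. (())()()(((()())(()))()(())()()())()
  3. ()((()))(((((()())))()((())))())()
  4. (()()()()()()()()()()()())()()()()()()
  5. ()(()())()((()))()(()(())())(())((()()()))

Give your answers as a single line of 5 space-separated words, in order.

String 1 '(()()()())()(())()()(())(())(())()()': depth seq [1 2 1 2 1 2 1 2 1 0 1 0 1 2 1 0 1 0 1 0 1 2 1 0 1 2 1 0 1 2 1 0 1 0 1 0]
  -> pairs=18 depth=2 groups=10 -> no
String 2 '(())()()(((()())(()))()(())()()())()': depth seq [1 2 1 0 1 0 1 0 1 2 3 4 3 4 3 2 3 4 3 2 1 2 1 2 3 2 1 2 1 2 1 2 1 0 1 0]
  -> pairs=18 depth=4 groups=5 -> no
String 3 '()((()))(((((()())))()((())))())()': depth seq [1 0 1 2 3 2 1 0 1 2 3 4 5 6 5 6 5 4 3 2 3 2 3 4 5 4 3 2 1 2 1 0 1 0]
  -> pairs=17 depth=6 groups=4 -> no
String 4 '(()()()()()()()()()()()())()()()()()()': depth seq [1 2 1 2 1 2 1 2 1 2 1 2 1 2 1 2 1 2 1 2 1 2 1 2 1 0 1 0 1 0 1 0 1 0 1 0 1 0]
  -> pairs=19 depth=2 groups=7 -> yes
String 5 '()(()())()((()))()(()(())())(())((()()()))': depth seq [1 0 1 2 1 2 1 0 1 0 1 2 3 2 1 0 1 0 1 2 1 2 3 2 1 2 1 0 1 2 1 0 1 2 3 2 3 2 3 2 1 0]
  -> pairs=21 depth=3 groups=8 -> no

Answer: no no no yes no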